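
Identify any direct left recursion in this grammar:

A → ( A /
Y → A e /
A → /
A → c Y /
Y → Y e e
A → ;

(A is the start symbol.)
A → ( A /: starts with '('
Y → A e /: starts with A
A → /: starts with '/'
A → c Y /: starts with c
Y → Y e e: LEFT RECURSIVE (starts with Y)
A → ;: starts with ';'

The grammar has direct left recursion on: Y.

Answer: Yes, Y is left-recursive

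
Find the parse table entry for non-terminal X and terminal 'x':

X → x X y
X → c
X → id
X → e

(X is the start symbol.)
X → x X y

To find M[X, 'x'], we find productions for X where 'x' is in the predict set (PREDICT(N → α) = (FIRST(α) \ {ε}) ∪ (FOLLOW(N) if α ⇒* ε)).

X → x X y: PREDICT = { 'x' }
  'x' is in predict set, so this production goes in M[X, 'x']
X → c: PREDICT = { 'c' }
X → id: PREDICT = { 'id' }
X → e: PREDICT = { 'e' }

M[X, 'x'] = X → x X y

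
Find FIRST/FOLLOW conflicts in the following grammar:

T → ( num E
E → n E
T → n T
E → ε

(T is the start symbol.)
Nullable non-terminals: E.

E: nullable alternative(s) E → ε; FOLLOW(E) = { $ }
  E → n E: FIRST \ {ε} = { 'n' } — disjoint from FOLLOW(E)
  E → ε: FIRST \ {ε} = { } — this is the only nullable alternative, skip

T has no nullable alternative, so no FIRST/FOLLOW check is needed there.

No FIRST/FOLLOW conflicts found.

Answer: No FIRST/FOLLOW conflicts.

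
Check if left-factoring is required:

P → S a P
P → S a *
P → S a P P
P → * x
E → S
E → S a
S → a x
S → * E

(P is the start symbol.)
Yes, P has productions with common prefix 'S a'; E has productions with common prefix 'S'

Left-factoring is needed when two productions for the same non-terminal
share a common prefix on the right-hand side.

Productions for P:
  P → S a P
  P → S a *
  P → S a P P
  P → * x
Productions for E:
  E → S
  E → S a
Productions for S:
  S → a x
  S → * E

Found common prefix 'S a' in productions for P
Found common prefix 'S' in productions for E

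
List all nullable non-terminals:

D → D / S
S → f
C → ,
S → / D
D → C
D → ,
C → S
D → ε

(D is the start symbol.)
A non-terminal is nullable if it can derive ε (the empty string): either it has an ε-production, or it has a production whose right-hand side consists entirely of nullable non-terminals.

ε-productions: D → ε
So D is immediately nullable.
No further non-terminal can be added: every production for the remaining non-terminals contains a terminal or a non-nullable non-terminal.
Nullable = { 'D' }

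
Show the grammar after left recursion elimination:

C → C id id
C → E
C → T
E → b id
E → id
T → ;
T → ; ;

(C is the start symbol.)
C → E C'
C → T C'
C' → id id C'
C' → ε
E → b id
E → id
T → ;
T → ; ;

C is directly left-recursive. The standard transformation for
  A → A α₁ | ... | A α_m | β₁ | ... | β_n
is
  A  → β₁ A' | ... | β_n A'
  A' → α₁ A' | ... | α_m A' | ε

C → E becomes C → E C'
C → T becomes C → T C'
C → C id id becomes C' → id id C'
Add C' → ε

Productions for other non-terminals are unchanged:
  E → b id
  E → id
  T → ;
  T → ; ;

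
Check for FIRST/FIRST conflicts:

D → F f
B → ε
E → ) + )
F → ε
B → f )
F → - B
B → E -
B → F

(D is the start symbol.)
Yes. B → ε / B → F on { ε }

FIRST sets of the non-terminals at (or reachable through a nullable prefix from) the front of some alternative:
  FIRST(E) = { ')' }
  FIRST(F) = { '-', ε }

Productions for B:
  B → ε: FIRST = { ε }
  B → f ): FIRST = { 'f' }
  B → E -: FIRST = { ')' }
  B → F: FIRST = { '-', ε }
Productions for F:
  F → ε: FIRST = { ε }
  F → - B: FIRST = { '-' }
D, E have only one production, so no FIRST/FIRST conflict is possible there.

Conflict for B: B → ε and B → F
  Overlap: { ε }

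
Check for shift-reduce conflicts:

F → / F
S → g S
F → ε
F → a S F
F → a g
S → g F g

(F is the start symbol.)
Yes — I0: [F → .] vs [F → . / F]; I1: [F → .] vs [F → . / F]; I4: [F → .] vs [F → . / F]; I5: [F → .] vs [F → . / F]; I8: [F → .] vs [F → . / F]

A shift-reduce conflict occurs when an LR(0) state has both:
  - a complete (reduce) item [A → α .] (dot at the end), and
  - a shift item [B → β . c γ] (dot before a terminal).

Augment with F' → F and build the canonical LR(0) collection (I0 = CLOSURE({[F' → . F]}), then GOTO on every symbol after a dot until no new states appear). It has 12 states:
  I0: { [F → . / F], [F → . a S F], [F → . a g], [F → .], [F' → . F] }  — shift, reduce
  I1: { [F → . / F], [F → . a S F], [F → . a g], [F → .], [F → / . F] }  — shift, reduce
  I2: { [F' → F .] }  — accept
  I3: { [F → a . S F], [F → a . g], [S → . g F g], [S → . g S] }  — shift
  I4: { [F → . / F], [F → . a S F], [F → . a g], [F → .], [F → a S . F] }  — shift, reduce
  I5: { [F → . / F], [F → . a S F], [F → . a g], [F → .], [F → a g .], [S → . g F g], [S → . g S], [S → g . F g], [S → g . S] }  — shift, 2 reduces
  I6: { [S → g F . g] }  — shift
  I7: { [S → g S .] }  — reduce
  I8: { [F → . / F], [F → . a S F], [F → . a g], [F → .], [S → . g F g], [S → . g S], [S → g . F g], [S → g . S] }  — shift, reduce
  I9: { [S → g F g .] }  — reduce
  I10: { [F → a S F .] }  — reduce
  I11: { [F → / F .] }  — reduce

I0 contains reduce item [F → .] and shift items [F → . / F], [F → . a S F], [F → . a g] — shift-reduce conflict.
I1 contains reduce item [F → .] and shift items [F → . / F], [F → . a S F], [F → . a g] — shift-reduce conflict.
I4 contains reduce item [F → .] and shift items [F → . / F], [F → . a S F], [F → . a g] — shift-reduce conflict.
I5 contains reduce items [F → .], [F → a g .] and shift items [F → . / F], [F → . a S F], [F → . a g], [S → . g F g], [S → . g S] — shift-reduce conflict.
I8 contains reduce item [F → .] and shift items [F → . / F], [F → . a S F], [F → . a g], [S → . g F g], [S → . g S] — shift-reduce conflict.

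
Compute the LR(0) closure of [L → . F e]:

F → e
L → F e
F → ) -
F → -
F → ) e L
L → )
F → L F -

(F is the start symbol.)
{ [F → . ) -], [F → . ) e L], [F → . -], [F → . L F -], [F → . e], [L → . )], [L → . F e] }

To compute CLOSURE, for each item [A → α.Bβ] where B is a non-terminal, add [B → .γ] for all productions B → γ; repeat for the newly added items until nothing changes.

Start with: [L → . F e]
  [L → . F e] has the dot before F: add [F → . e], [F → . ) -], [F → . -], [F → . ) e L], [F → . L F -]
  [F → . L F -] has the dot before L: add [L → . )]
No further items can be added.

CLOSURE = { [F → . ) -], [F → . ) e L], [F → . -], [F → . L F -], [F → . e], [L → . )], [L → . F e] }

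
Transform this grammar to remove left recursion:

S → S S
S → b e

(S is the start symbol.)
S is directly left-recursive. The standard transformation for
  A → A α₁ | ... | A α_m | β₁ | ... | β_n
is
  A  → β₁ A' | ... | β_n A'
  A' → α₁ A' | ... | α_m A' | ε

S → b e becomes S → b e S'
S → S S becomes S' → S S'
Add S' → ε

Resulting grammar:
S → b e S'
S' → S S'
S' → ε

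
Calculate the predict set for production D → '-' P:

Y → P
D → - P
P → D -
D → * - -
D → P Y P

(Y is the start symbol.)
PREDICT(D → '-' P) = (FIRST(RHS) \ {ε}) ∪ (FOLLOW(D) if ε ∈ FIRST(RHS), i.e. RHS ⇒* ε)
FIRST('-' P) = { '-' }
ε ∉ FIRST('-' P), so FOLLOW(D) is not added.
PREDICT(D → '-' P) = { '-' }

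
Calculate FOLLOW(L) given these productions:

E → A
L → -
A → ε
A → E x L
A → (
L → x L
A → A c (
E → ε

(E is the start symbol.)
{ $, 'c', 'x' }

To compute FOLLOW(L), find every occurrence of L on a right-hand side N → α L β: add FIRST(β) \ {ε}, and if β is empty or nullable also add FOLLOW(N). Iterate to a fixed point.

In A → E x L: L is at the end, add FOLLOW(A)
In L → x L: L is at the end; this adds FOLLOW(L) to itself — nothing new

The FOLLOW sets referred to above (computed the same way, to a fixed point):
  FOLLOW(A) = { $, 'c', 'x' }

Taking the union: FOLLOW(L) = { $, 'c', 'x' }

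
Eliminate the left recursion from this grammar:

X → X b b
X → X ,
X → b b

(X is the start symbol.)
X is directly left-recursive. The standard transformation for
  A → A α₁ | ... | A α_m | β₁ | ... | β_n
is
  A  → β₁ A' | ... | β_n A'
  A' → α₁ A' | ... | α_m A' | ε

X → b b becomes X → b b X'
X → X b b becomes X' → b b X'
X → X , becomes X' → , X'
Add X' → ε

Resulting grammar:
X → b b X'
X' → b b X'
X' → , X'
X' → ε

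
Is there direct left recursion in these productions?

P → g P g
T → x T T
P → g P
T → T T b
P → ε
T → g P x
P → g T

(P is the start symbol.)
P → g P g: starts with g
T → x T T: starts with x
P → g P: starts with g
T → T T b: LEFT RECURSIVE (starts with T)
P → ε: starts with ε
T → g P x: starts with g
P → g T: starts with g

The grammar has direct left recursion on: T.

Answer: Yes, T is left-recursive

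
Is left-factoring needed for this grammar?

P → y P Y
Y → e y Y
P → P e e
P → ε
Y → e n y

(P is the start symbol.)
Left-factoring is needed when two productions for the same non-terminal
share a common prefix on the right-hand side.

Productions for P:
  P → y P Y
  P → P e e
  P → ε
Productions for Y:
  Y → e y Y
  Y → e n y

Found common prefix 'e' in productions for Y

Answer: Yes, Y has productions with common prefix 'e'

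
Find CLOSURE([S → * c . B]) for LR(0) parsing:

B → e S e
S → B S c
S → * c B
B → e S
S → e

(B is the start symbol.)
To compute CLOSURE, for each item [A → α.Bβ] where B is a non-terminal, add [B → .γ] for all productions B → γ; repeat for the newly added items until nothing changes.

Start with: [S → * c . B]
  [S → * c . B] has the dot before B: add [B → . e S e], [B → . e S]
No further items can be added.

CLOSURE = { [B → . e S e], [B → . e S], [S → * c . B] }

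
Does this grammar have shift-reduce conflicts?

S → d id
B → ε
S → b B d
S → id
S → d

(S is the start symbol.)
A shift-reduce conflict occurs when an LR(0) state has both:
  - a complete (reduce) item [A → α .] (dot at the end), and
  - a shift item [B → β . c γ] (dot before a terminal).

Augment with S' → S and build the canonical LR(0) collection (I0 = CLOSURE({[S' → . S]}), then GOTO on every symbol after a dot until no new states appear). It has 8 states:
  I0: { [S → . b B d], [S → . d id], [S → . d], [S → . id], [S' → . S] }  — shift
  I1: { [S' → S .] }  — accept
  I2: { [B → .], [S → b . B d] }  — reduce
  I3: { [S → d . id], [S → d .] }  — shift, reduce
  I4: { [S → id .] }  — reduce
  I5: { [S → d id .] }  — reduce
  I6: { [S → b B . d] }  — shift
  I7: { [S → b B d .] }  — reduce

I3 contains reduce item [S → d .] and shift item [S → d . id] — shift-reduce conflict.

Answer: Yes — I3: [S → d .] vs [S → d . id]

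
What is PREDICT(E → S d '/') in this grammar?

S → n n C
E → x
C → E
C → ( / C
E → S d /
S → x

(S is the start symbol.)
{ 'n', 'x' }

PREDICT(E → S d '/') = (FIRST(RHS) \ {ε}) ∪ (FOLLOW(E) if ε ∈ FIRST(RHS), i.e. RHS ⇒* ε)
FIRST(S) = { 'n', 'x' }
FIRST(S d '/') = { 'n', 'x' }
ε ∉ FIRST(S d '/'), so FOLLOW(E) is not added.
PREDICT(E → S d '/') = { 'n', 'x' }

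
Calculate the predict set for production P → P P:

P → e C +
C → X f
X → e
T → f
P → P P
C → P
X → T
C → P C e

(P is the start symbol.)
PREDICT(P → P P) = (FIRST(RHS) \ {ε}) ∪ (FOLLOW(P) if ε ∈ FIRST(RHS), i.e. RHS ⇒* ε)
FIRST(P) = { 'e' }
FIRST(P P) = { 'e' }
ε ∉ FIRST(P P), so FOLLOW(P) is not added.
PREDICT(P → P P) = { 'e' }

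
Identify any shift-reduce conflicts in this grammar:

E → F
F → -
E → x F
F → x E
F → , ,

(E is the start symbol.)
No shift-reduce conflicts

A shift-reduce conflict occurs when an LR(0) state has both:
  - a complete (reduce) item [A → α .] (dot at the end), and
  - a shift item [B → β . c γ] (dot before a terminal).

Augment with E' → E and build the canonical LR(0) collection (I0 = CLOSURE({[E' → . E]}), then GOTO on every symbol after a dot until no new states appear). It has 9 states:
  I0: { [E → . F], [E → . x F], [E' → . E], [F → . , ,], [F → . -], [F → . x E] }  — shift
  I1: { [F → , . ,] }  — shift
  I2: { [F → - .] }  — reduce
  I3: { [E' → E .] }  — accept
  I4: { [E → F .] }  — reduce
  I5: { [E → . F], [E → . x F], [E → x . F], [F → . , ,], [F → . -], [F → . x E], [F → x . E] }  — shift
  I6: { [F → x E .] }  — reduce
  I7: { [E → F .], [E → x F .] }  — 2 reduces
  I8: { [F → , , .] }  — reduce

No state contains both a complete item and a shift item.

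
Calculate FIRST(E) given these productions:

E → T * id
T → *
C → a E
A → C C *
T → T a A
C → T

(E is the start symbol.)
To compute FIRST(E), examine every production with E on the left-hand side, reading each right-hand side left to right until a non-nullable symbol is reached.

FIRST sets of the other non-terminals involved (by the same procedure, iterated to a fixed point):
  FIRST(T) = { '*' }

From E → T * id:
  - T is a non-terminal: add FIRST(T) \ {ε} = { '*' }
    T is not nullable, so stop

Collecting: FIRST(E) = { '*' }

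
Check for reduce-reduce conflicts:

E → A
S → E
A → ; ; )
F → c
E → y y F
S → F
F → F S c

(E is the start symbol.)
A reduce-reduce conflict occurs when an LR(0) state has two complete items [A → α .] and [B → β .] — both call for a reduction, and with no lookahead the parser cannot choose between them.

Augment with E' → E and build the canonical LR(0) collection (I0 = CLOSURE({[E' → . E]}), then GOTO on every symbol after a dot until no new states appear). It has 14 states:
  I0: { [A → . ; ; )], [E → . A], [E → . y y F], [E' → . E] }  — shift
  I1: { [A → ; . ; )] }  — shift
  I2: { [E → A .] }  — reduce
  I3: { [E' → E .] }  — accept
  I4: { [E → y . y F] }  — shift
  I5: { [E → y y . F], [F → . F S c], [F → . c] }  — shift
  I6: { [A → . ; ; )], [E → . A], [E → . y y F], [E → y y F .], [F → . F S c], [F → . c], [F → F . S c], [S → . E], [S → . F] }  — shift, reduce
  I7: { [F → c .] }  — reduce
  I8: { [S → E .] }  — reduce
  I9: { [A → . ; ; )], [E → . A], [E → . y y F], [F → . F S c], [F → . c], [F → F . S c], [S → . E], [S → . F], [S → F .] }  — shift, reduce
  I10: { [F → F S . c] }  — shift
  I11: { [F → F S c .] }  — reduce
  I12: { [A → ; ; . )] }  — shift
  I13: { [A → ; ; ) .] }  — reduce

No state contains more than one complete item.

Answer: No reduce-reduce conflicts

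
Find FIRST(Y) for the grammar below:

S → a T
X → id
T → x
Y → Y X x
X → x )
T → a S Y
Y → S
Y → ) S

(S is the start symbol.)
{ ')', 'a' }

To compute FIRST(Y), examine every production with Y on the left-hand side, reading each right-hand side left to right until a non-nullable symbol is reached.

FIRST sets of the other non-terminals involved (by the same procedure, iterated to a fixed point):
  FIRST(S) = { 'a' }

From Y → Y X x:
  - Y is the symbol being defined: contributes nothing new
    Y is not nullable, so stop
From Y → S:
  - S is a non-terminal: add FIRST(S) \ {ε} = { 'a' }
    S is not nullable, so stop
From Y → ) S:
  - ')' is a terminal: add ')' and stop

Collecting: FIRST(Y) = { ')', 'a' }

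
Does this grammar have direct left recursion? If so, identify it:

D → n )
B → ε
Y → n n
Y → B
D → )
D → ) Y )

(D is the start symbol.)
No direct left recursion

Direct left recursion occurs when N → N α for some non-terminal N (the right-hand side begins with the left-hand side itself).

D → n ): starts with n
B → ε: starts with ε
Y → n n: starts with n
Y → B: starts with B
D → ): starts with ')'
D → ) Y ): starts with ')'

No direct left recursion found.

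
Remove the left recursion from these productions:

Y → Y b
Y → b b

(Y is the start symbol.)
Y is directly left-recursive. The standard transformation for
  A → A α₁ | ... | A α_m | β₁ | ... | β_n
is
  A  → β₁ A' | ... | β_n A'
  A' → α₁ A' | ... | α_m A' | ε

Y → b b becomes Y → b b Y'
Y → Y b becomes Y' → b Y'
Add Y' → ε

Resulting grammar:
Y → b b Y'
Y' → b Y'
Y' → ε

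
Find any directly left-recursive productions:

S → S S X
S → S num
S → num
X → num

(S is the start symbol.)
S → S S X: LEFT RECURSIVE (starts with S)
S → S num: LEFT RECURSIVE (starts with S)
S → num: starts with num
X → num: starts with num

The grammar has direct left recursion on: S.

Answer: Yes, S is left-recursive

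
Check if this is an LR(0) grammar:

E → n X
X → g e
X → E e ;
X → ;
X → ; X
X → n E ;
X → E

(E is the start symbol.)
No. Shift-reduce conflict between [X → ; .] and [E → . n X]

Augment with E' → E and build the canonical LR(0) collection (I0 = CLOSURE({[E' → . E]}), then GOTO on every symbol after a dot until no new states appear). It has 14 states:
  I0: { [E → . n X], [E' → . E] }  — shift
  I1: { [E' → E .] }  — accept
  I2: { [E → . n X], [E → n . X], [X → . ; X], [X → . ;], [X → . E e ;], [X → . E], [X → . g e], [X → . n E ;] }  — shift
  I3: { [E → . n X], [X → . ; X], [X → . ;], [X → . E e ;], [X → . E], [X → . g e], [X → . n E ;], [X → ; . X], [X → ; .] }  — shift, reduce
  I4: { [X → E . e ;], [X → E .] }  — shift, reduce
  I5: { [E → n X .] }  — reduce
  I6: { [X → g . e] }  — shift
  I7: { [E → . n X], [E → n . X], [X → . ; X], [X → . ;], [X → . E e ;], [X → . E], [X → . g e], [X → . n E ;], [X → n . E ;] }  — shift
  I8: { [X → E . e ;], [X → E .], [X → n E . ;] }  — shift, reduce
  I9: { [X → n E ; .] }  — reduce
  I10: { [X → E e . ;] }  — shift
  I11: { [X → E e ; .] }  — reduce
  I12: { [X → g e .] }  — reduce
  I13: { [X → ; X .] }  — reduce

Conflict in state I3:
  Shift-reduce conflict between [X → ; .] and [E → . n X]
So the grammar is NOT LR(0).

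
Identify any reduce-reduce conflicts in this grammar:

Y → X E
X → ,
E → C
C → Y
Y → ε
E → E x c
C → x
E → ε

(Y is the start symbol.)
A reduce-reduce conflict occurs when an LR(0) state has two complete items [A → α .] and [B → β .] — both call for a reduction, and with no lookahead the parser cannot choose between them.

Augment with Y' → Y and build the canonical LR(0) collection (I0 = CLOSURE({[Y' → . Y]}), then GOTO on every symbol after a dot until no new states appear). It has 10 states:
  I0: { [X → . ,], [Y → . X E], [Y → .], [Y' → . Y] }  — shift, reduce
  I1: { [X → , .] }  — reduce
  I2: { [C → . Y], [C → . x], [E → . C], [E → . E x c], [E → .], [X → . ,], [Y → . X E], [Y → .], [Y → X . E] }  — shift, 2 reduces
  I3: { [Y' → Y .] }  — accept
  I4: { [E → C .] }  — reduce
  I5: { [E → E . x c], [Y → X E .] }  — shift, reduce
  I6: { [C → Y .] }  — reduce
  I7: { [C → x .] }  — reduce
  I8: { [E → E x . c] }  — shift
  I9: { [E → E x c .] }  — reduce

I2 contains complete items [E → .], [Y → .] — reduce-reduce conflict.

Answer: Yes — I2: [E → .] vs [Y → .]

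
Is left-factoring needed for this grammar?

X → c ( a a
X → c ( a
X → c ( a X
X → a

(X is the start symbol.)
Left-factoring is needed when two productions for the same non-terminal
share a common prefix on the right-hand side.

Productions for X:
  X → c ( a a
  X → c ( a
  X → c ( a X
  X → a

Found common prefix 'c ( a' in productions for X

Answer: Yes, X has productions with common prefix 'c ( a'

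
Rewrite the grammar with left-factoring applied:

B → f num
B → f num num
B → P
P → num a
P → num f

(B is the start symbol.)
Left-factoring transforms A → αβ₁ | αβ₂ into A → αA' and A' → β₁ | β₂
(α is the longest common prefix among the alternatives). Repeat until
no nonterminal has two alternatives with a common prefix.

Round 1: B has alternatives sharing prefix 'f num'. Introduce B': B → f num B'
  Add: B' → ε
  Add: B' → num

Round 2: P has alternatives sharing prefix 'num'. Introduce P': P → num P'
  Add: P' → a
  Add: P' → f

No remaining common prefixes — done.

Resulting grammar:
B → f num B'
B' → ε
B' → num
B → P
P → num P'
P' → a
P' → f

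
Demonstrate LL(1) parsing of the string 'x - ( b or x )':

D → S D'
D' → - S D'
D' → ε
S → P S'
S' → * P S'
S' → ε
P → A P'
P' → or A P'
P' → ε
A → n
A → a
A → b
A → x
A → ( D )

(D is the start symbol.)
LL(1) parsing maintains a stack (initially the start symbol over $) and the input. At each step: if the stack top is a terminal, match it against the current input token; if it is a non-terminal N, replace it with the RHS of M[N, lookahead] (the unique production whose predict set contains the lookahead).

Stack is shown with the top on the left.

Stack                       Input             Action
----------------------------------------------------
D $                         x - ( b or x ) $  output D → S D'
S D' $                      x - ( b or x ) $  output S → P S'
P S' D' $                   x - ( b or x ) $  output P → A P'
A P' S' D' $                x - ( b or x ) $  output A → x
x P' S' D' $                x - ( b or x ) $  match 'x'
P' S' D' $                  - ( b or x ) $    output P' → ε
S' D' $                     - ( b or x ) $    output S' → ε
D' $                        - ( b or x ) $    output D' → - S D'
- S D' $                    - ( b or x ) $    match '-'
S D' $                      ( b or x ) $      output S → P S'
P S' D' $                   ( b or x ) $      output P → A P'
A P' S' D' $                ( b or x ) $      output A → ( D )
( D ) P' S' D' $            ( b or x ) $      match '('
D ) P' S' D' $              b or x ) $        output D → S D'
S D' ) P' S' D' $           b or x ) $        output S → P S'
P S' D' ) P' S' D' $        b or x ) $        output P → A P'
A P' S' D' ) P' S' D' $     b or x ) $        output A → b
b P' S' D' ) P' S' D' $     b or x ) $        match 'b'
P' S' D' ) P' S' D' $       or x ) $          output P' → or A P'
or A P' S' D' ) P' S' D' $  or x ) $          match 'or'
A P' S' D' ) P' S' D' $     x ) $             output A → x
x P' S' D' ) P' S' D' $     x ) $             match 'x'
P' S' D' ) P' S' D' $       ) $               output P' → ε
S' D' ) P' S' D' $          ) $               output S' → ε
D' ) P' S' D' $             ) $               output D' → ε
) P' S' D' $                ) $               match ')'
P' S' D' $                  $                 output P' → ε
S' D' $                     $                 output S' → ε
D' $                        $                 output D' → ε
$                           $                 accept

The string is accepted.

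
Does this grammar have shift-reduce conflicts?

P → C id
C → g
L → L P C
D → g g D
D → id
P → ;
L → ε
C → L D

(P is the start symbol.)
Yes — I0: [L → .] vs [C → . g]; I3: [L → .] vs [C → . g]; I7: [L → .] vs [C → . g]; I8: [C → g .] vs [D → g . g D]

Augment with P' → P and build the canonical LR(0) collection (I0 = CLOSURE({[P' → . P]}), then GOTO on every symbol after a dot until no new states appear). It has 15 states:
  I0: { [C → . L D], [C → . g], [L → . L P C], [L → .], [P → . ;], [P → . C id], [P' → . P] }  — shift, reduce
  I1: { [P → ; .] }  — reduce
  I2: { [P → C . id] }  — shift
  I3: { [C → . L D], [C → . g], [C → L . D], [D → . g g D], [D → . id], [L → . L P C], [L → .], [L → L . P C], [P → . ;], [P → . C id] }  — shift, reduce
  I4: { [P' → P .] }  — accept
  I5: { [C → g .] }  — reduce
  I6: { [C → L D .] }  — reduce
  I7: { [C → . L D], [C → . g], [L → . L P C], [L → .], [L → L P . C] }  — shift, reduce
  I8: { [C → g .], [D → g . g D] }  — shift, reduce
  I9: { [D → id .] }  — reduce
  I10: { [D → . g g D], [D → . id], [D → g g . D] }  — shift
  I11: { [D → g g D .] }  — reduce
  I12: { [D → g . g D] }  — shift
  I13: { [L → L P C .] }  — reduce
  I14: { [P → C id .] }  — reduce

I0 contains reduce item [L → .] and shift items [C → . g], [P → . ;] — shift-reduce conflict.
I3 contains reduce item [L → .] and shift items [C → . g], [D → . g g D], [D → . id], [P → . ;] — shift-reduce conflict.
I7 contains reduce item [L → .] and shift item [C → . g] — shift-reduce conflict.
I8 contains reduce item [C → g .] and shift item [D → g . g D] — shift-reduce conflict.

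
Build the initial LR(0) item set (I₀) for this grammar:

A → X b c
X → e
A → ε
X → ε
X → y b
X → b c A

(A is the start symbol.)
{ [A → . X b c], [A → .], [A' → . A], [X → . b c A], [X → . e], [X → . y b], [X → .] }

First, augment the grammar with A' → A
I₀ = CLOSURE({ [A' → . A] }):
  [A' → . A] has the dot before A: add [A → . X b c], [A → .]
  [A → . X b c] has the dot before X: add [X → . e], [X → .], [X → . y b], [X → . b c A]
No further items can be added.

I₀ = { [A → . X b c], [A → .], [A' → . A], [X → . b c A], [X → . e], [X → . y b], [X → .] }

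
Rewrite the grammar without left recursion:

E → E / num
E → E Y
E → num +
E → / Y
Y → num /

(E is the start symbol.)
E is directly left-recursive. The standard transformation for
  A → A α₁ | ... | A α_m | β₁ | ... | β_n
is
  A  → β₁ A' | ... | β_n A'
  A' → α₁ A' | ... | α_m A' | ε

E → num + becomes E → num + E'
E → / Y becomes E → / Y E'
E → E / num becomes E' → / num E'
E → E Y becomes E' → Y E'
Add E' → ε

Productions for other non-terminals are unchanged:
  Y → num /

Resulting grammar:
E → num + E'
E → / Y E'
E' → / num E'
E' → Y E'
E' → ε
Y → num /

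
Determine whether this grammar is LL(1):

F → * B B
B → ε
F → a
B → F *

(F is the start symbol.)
A grammar is LL(1) if for each non-terminal N with multiple productions, the predict sets of those productions are pairwise disjoint, where PREDICT(N → α) = (FIRST(α) \ {ε}) ∪ (FOLLOW(N) if α ⇒* ε).

Relevant sets:
  FIRST(F) = { '*', 'a' }
  FOLLOW(B) = { $, '*', 'a' }

For F:
  PREDICT(F → '*' B B) = { '*' }
  PREDICT(F → a) = { 'a' }
For B:
  PREDICT(B → ε) = { $, '*', 'a' }
  PREDICT(B → F '*') = { '*', 'a' }

Conflict found: Predict set conflict for B: { '*', 'a' }
The grammar is NOT LL(1).

Answer: No. Predict set conflict for B: { '*', 'a' }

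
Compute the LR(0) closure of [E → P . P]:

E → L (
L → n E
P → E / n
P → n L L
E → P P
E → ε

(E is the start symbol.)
{ [E → . L (], [E → . P P], [E → .], [E → P . P], [L → . n E], [P → . E / n], [P → . n L L] }

Start with: [E → P . P]
  [E → P . P] has the dot before P: add [P → . E / n], [P → . n L L]
  [P → . E / n] has the dot before E: add [E → . L (], [E → . P P], [E → .]
  [E → . L (] has the dot before L: add [L → . n E]
No further items can be added.

CLOSURE = { [E → . L (], [E → . P P], [E → .], [E → P . P], [L → . n E], [P → . E / n], [P → . n L L] }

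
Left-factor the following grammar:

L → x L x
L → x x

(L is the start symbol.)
Left-factoring transforms A → αβ₁ | αβ₂ into A → αA' and A' → β₁ | β₂
(α is the longest common prefix among the alternatives). Repeat until
no nonterminal has two alternatives with a common prefix.

Round 1: L has alternatives sharing prefix 'x'. Introduce L': L → x L'
  Add: L' → L x
  Add: L' → x

No remaining common prefixes — done.

Resulting grammar:
L → x L'
L' → L x
L' → x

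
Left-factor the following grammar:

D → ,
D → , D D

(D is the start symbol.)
Left-factoring transforms A → αβ₁ | αβ₂ into A → αA' and A' → β₁ | β₂
(α is the longest common prefix among the alternatives). Repeat until
no nonterminal has two alternatives with a common prefix.

Round 1: D has alternatives sharing prefix ','. Introduce D': D → , D'
  Add: D' → ε
  Add: D' → D D

No remaining common prefixes — done.

Resulting grammar:
D → , D'
D' → ε
D' → D D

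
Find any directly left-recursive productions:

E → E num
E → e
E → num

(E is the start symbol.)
Yes, E is left-recursive

E → E num: LEFT RECURSIVE (starts with E)
E → e: starts with e
E → num: starts with num

The grammar has direct left recursion on: E.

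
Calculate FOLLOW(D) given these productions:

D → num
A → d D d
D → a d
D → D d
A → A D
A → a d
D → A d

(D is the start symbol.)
To compute FOLLOW(D), find every occurrence of D on a right-hand side N → α D β: add FIRST(β) \ {ε}, and if β is empty or nullable also add FOLLOW(N). Iterate to a fixed point.

D is the start symbol, so $ ∈ FOLLOW(D).
In A → d D d: D is followed by d, add FIRST(d) \ {ε} = { 'd' }
In D → D d: D is followed by d, add FIRST(d) \ {ε} = { 'd' }
In A → A D: D is at the end, add FOLLOW(A)

The FOLLOW sets referred to above (computed the same way, to a fixed point):
  FOLLOW(A) = { 'a', 'd', 'num' }

Taking the union: FOLLOW(D) = { $, 'a', 'd', 'num' }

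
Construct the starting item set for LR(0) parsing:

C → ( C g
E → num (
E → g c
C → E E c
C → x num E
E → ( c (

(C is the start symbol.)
{ [C → . ( C g], [C → . E E c], [C → . x num E], [C' → . C], [E → . ( c (], [E → . g c], [E → . num (] }

First, augment the grammar with C' → C
I₀ = CLOSURE({ [C' → . C] }):
  [C' → . C] has the dot before C: add [C → . ( C g], [C → . E E c], [C → . x num E]
  [C → . E E c] has the dot before E: add [E → . num (], [E → . g c], [E → . ( c (]
No further items can be added.

I₀ = { [C → . ( C g], [C → . E E c], [C → . x num E], [C' → . C], [E → . ( c (], [E → . g c], [E → . num (] }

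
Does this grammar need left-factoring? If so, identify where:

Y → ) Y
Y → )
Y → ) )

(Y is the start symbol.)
Yes, Y has productions with common prefix ')'

Left-factoring is needed when two productions for the same non-terminal
share a common prefix on the right-hand side.

Productions for Y:
  Y → ) Y
  Y → )
  Y → ) )

Found common prefix ')' in productions for Y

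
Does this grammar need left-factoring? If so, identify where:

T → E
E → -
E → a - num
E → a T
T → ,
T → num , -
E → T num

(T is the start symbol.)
Left-factoring is needed when two productions for the same non-terminal
share a common prefix on the right-hand side.

Productions for T:
  T → E
  T → ,
  T → num , -
Productions for E:
  E → -
  E → a - num
  E → a T
  E → T num

Found common prefix 'a' in productions for E

Answer: Yes, E has productions with common prefix 'a'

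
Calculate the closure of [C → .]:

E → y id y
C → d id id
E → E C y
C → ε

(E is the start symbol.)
Start with: [C → .]
The dot is at the end, so nothing is added.

CLOSURE = { [C → .] }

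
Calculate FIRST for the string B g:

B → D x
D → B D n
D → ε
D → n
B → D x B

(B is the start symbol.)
FIRST sets of the non-terminals involved (from the grammar, by fixed-point iteration):
  FIRST(B) = { 'n', 'x' }

To compute FIRST(B g), process the symbols left to right:
Symbol B is a non-terminal. Add FIRST(B) \ {ε} = { 'n', 'x' }
B is not nullable (ε ∉ FIRST(B)), so stop here.
FIRST(B g) = { 'n', 'x' }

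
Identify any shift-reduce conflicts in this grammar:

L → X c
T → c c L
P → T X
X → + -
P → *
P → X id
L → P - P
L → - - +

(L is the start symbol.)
A shift-reduce conflict occurs when an LR(0) state has both:
  - a complete (reduce) item [A → α .] (dot at the end), and
  - a shift item [B → β . c γ] (dot before a terminal).

Augment with L' → L and build the canonical LR(0) collection (I0 = CLOSURE({[L' → . L]}), then GOTO on every symbol after a dot until no new states appear). It has 20 states:
  I0: { [L → . - - +], [L → . P - P], [L → . X c], [L' → . L], [P → . *], [P → . T X], [P → . X id], [T → . c c L], [X → . + -] }  — shift
  I1: { [P → * .] }  — reduce
  I2: { [X → + . -] }  — shift
  I3: { [L → - . - +] }  — shift
  I4: { [L' → L .] }  — accept
  I5: { [L → P . - P] }  — shift
  I6: { [P → T . X], [X → . + -] }  — shift
  I7: { [L → X . c], [P → X . id] }  — shift
  I8: { [T → c . c L] }  — shift
  I9: { [L → . - - +], [L → . P - P], [L → . X c], [P → . *], [P → . T X], [P → . X id], [T → . c c L], [T → c c . L], [X → . + -] }  — shift
  I10: { [T → c c L .] }  — reduce
  I11: { [L → X c .] }  — reduce
  I12: { [P → X id .] }  — reduce
  I13: { [P → T X .] }  — reduce
  I14: { [L → P - . P], [P → . *], [P → . T X], [P → . X id], [T → . c c L], [X → . + -] }  — shift
  I15: { [L → P - P .] }  — reduce
  I16: { [P → X . id] }  — shift
  I17: { [L → - - . +] }  — shift
  I18: { [L → - - + .] }  — reduce
  I19: { [X → + - .] }  — reduce

No state contains both a complete item and a shift item.

Answer: No shift-reduce conflicts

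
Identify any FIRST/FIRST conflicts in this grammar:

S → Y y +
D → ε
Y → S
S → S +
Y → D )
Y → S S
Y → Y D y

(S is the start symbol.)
A FIRST/FIRST conflict occurs when two productions N → α and N → β for the same non-terminal have FIRST(α) ∩ FIRST(β) ≠ ∅ (with ε ∈ FIRST of a nullable right-hand side, so two nullable alternatives also conflict).

FIRST sets of the non-terminals at (or reachable through a nullable prefix from) the front of some alternative:
  FIRST(Y) = { ')' }
  FIRST(S) = { ')' }
  FIRST(D) = { ε }

Productions for S:
  S → Y y +: FIRST = { ')' }
  S → S +: FIRST = { ')' }
Productions for Y:
  Y → S: FIRST = { ')' }
  Y → D ): FIRST = { ')' }
  Y → S S: FIRST = { ')' }
  Y → Y D y: FIRST = { ')' }
D has only one production, so no FIRST/FIRST conflict is possible there.

Conflict for S: S → Y y + and S → S +
  Overlap: { ')' }
Conflict for Y: Y → S and Y → D )
  Overlap: { ')' }
Conflict for Y: Y → S and Y → S S
  Overlap: { ')' }
Conflict for Y: Y → S and Y → Y D y
  Overlap: { ')' }
Conflict for Y: Y → D ) and Y → S S
  Overlap: { ')' }
Conflict for Y: Y → D ) and Y → Y D y
  Overlap: { ')' }
Conflict for Y: Y → S S and Y → Y D y
  Overlap: { ')' }

Answer: Yes. S → Y y '+' / S → S '+' on { ')' }; Y → S / Y → D ')' on { ')' }; Y → S / Y → S S on { ')' }; Y → S / Y → Y D y on { ')' }; Y → D ')' / Y → S S on { ')' }; Y → D ')' / Y → Y D y on { ')' }; Y → S S / Y → Y D y on { ')' }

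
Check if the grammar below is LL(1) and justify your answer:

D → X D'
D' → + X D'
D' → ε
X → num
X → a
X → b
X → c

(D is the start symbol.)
Yes, the grammar is LL(1).

A grammar is LL(1) if for each non-terminal N with multiple productions, the predict sets of those productions are pairwise disjoint, where PREDICT(N → α) = (FIRST(α) \ {ε}) ∪ (FOLLOW(N) if α ⇒* ε).

Relevant sets:
  FOLLOW(D') = { $ }

For D':
  PREDICT(D' → '+' X D') = { '+' }
  PREDICT(D' → ε) = { $ }
For X:
  PREDICT(X → num) = { 'num' }
  PREDICT(X → a) = { 'a' }
  PREDICT(X → b) = { 'b' }
  PREDICT(X → c) = { 'c' }
D has a single production, so nothing to check there.

All predict sets are disjoint. The grammar IS LL(1).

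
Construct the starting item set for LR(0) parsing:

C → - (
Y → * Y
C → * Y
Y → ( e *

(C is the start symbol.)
{ [C → . * Y], [C → . - (], [C' → . C] }

First, augment the grammar with C' → C
I₀ = CLOSURE({ [C' → . C] }):
  [C' → . C] has the dot before C: add [C → . - (], [C → . * Y]
No further items can be added.

I₀ = { [C → . * Y], [C → . - (], [C' → . C] }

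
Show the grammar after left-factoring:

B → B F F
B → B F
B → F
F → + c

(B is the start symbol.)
Left-factoring transforms A → αβ₁ | αβ₂ into A → αA' and A' → β₁ | β₂
(α is the longest common prefix among the alternatives). Repeat until
no nonterminal has two alternatives with a common prefix.

Round 1: B has alternatives sharing prefix 'B F'. Introduce B': B → B F B'
  Add: B' → F
  Add: B' → ε

No remaining common prefixes — done.

Resulting grammar:
B → B F B'
B' → F
B' → ε
B → F
F → + c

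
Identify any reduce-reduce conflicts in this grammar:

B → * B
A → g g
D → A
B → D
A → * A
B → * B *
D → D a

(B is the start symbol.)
Yes — I8: [A → * A .] vs [D → A .]

A reduce-reduce conflict occurs when an LR(0) state has two complete items [A → α .] and [B → β .] — both call for a reduction, and with no lookahead the parser cannot choose between them.

Augment with B' → B and build the canonical LR(0) collection (I0 = CLOSURE({[B' → . B]}), then GOTO on every symbol after a dot until no new states appear). It has 11 states:
  I0: { [A → . * A], [A → . g g], [B → . * B *], [B → . * B], [B → . D], [B' → . B], [D → . A], [D → . D a] }  — shift
  I1: { [A → * . A], [A → . * A], [A → . g g], [B → * . B *], [B → * . B], [B → . * B *], [B → . * B], [B → . D], [D → . A], [D → . D a] }  — shift
  I2: { [D → A .] }  — reduce
  I3: { [B' → B .] }  — accept
  I4: { [B → D .], [D → D . a] }  — shift, reduce
  I5: { [A → g . g] }  — shift
  I6: { [A → g g .] }  — reduce
  I7: { [D → D a .] }  — reduce
  I8: { [A → * A .], [D → A .] }  — 2 reduces
  I9: { [B → * B . *], [B → * B .] }  — shift, reduce
  I10: { [B → * B * .] }  — reduce

I8 contains complete items [A → * A .], [D → A .] — reduce-reduce conflict.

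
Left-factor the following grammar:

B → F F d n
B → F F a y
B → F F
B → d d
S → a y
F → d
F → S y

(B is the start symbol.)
Left-factoring transforms A → αβ₁ | αβ₂ into A → αA' and A' → β₁ | β₂
(α is the longest common prefix among the alternatives). Repeat until
no nonterminal has two alternatives with a common prefix.

Round 1: B has alternatives sharing prefix 'F F'. Introduce B': B → F F B'
  Add: B' → d n
  Add: B' → a y
  Add: B' → ε

No remaining common prefixes — done.

Resulting grammar:
B → F F B'
B' → d n
B' → a y
B' → ε
B → d d
S → a y
F → d
F → S y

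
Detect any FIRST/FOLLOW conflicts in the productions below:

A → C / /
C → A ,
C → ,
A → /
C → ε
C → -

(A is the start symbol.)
Yes. C → A ',' with FOLLOW(C) on { '/' }

A FIRST/FOLLOW conflict occurs when a non-terminal N has a nullable alternative N → β (β ⇒* ε) and another alternative N → α with FIRST(α) ∩ FOLLOW(N) ≠ ∅: on such a lookahead the parser cannot decide between expanding α and letting N vanish via β.

Nullable non-terminals: C.
FIRST sets used below: FIRST(A) = { ',', '-', '/' }

C: nullable alternative(s) C → ε; FOLLOW(C) = { '/' }
  C → A ,: FIRST \ {ε} = { ',', '-', '/' } — overlaps FOLLOW(C) on { '/' }: CONFLICT
  C → ,: FIRST \ {ε} = { ',' } — disjoint from FOLLOW(C)
  C → ε: FIRST \ {ε} = { } — this is the only nullable alternative, skip
  C → -: FIRST \ {ε} = { '-' } — disjoint from FOLLOW(C)

A has no nullable alternative, so no FIRST/FOLLOW check is needed there.

So the grammar has 1 FIRST/FOLLOW conflict (marked CONFLICT above).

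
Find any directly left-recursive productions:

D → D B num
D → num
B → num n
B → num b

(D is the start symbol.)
Yes, D is left-recursive

Direct left recursion occurs when N → N α for some non-terminal N (the right-hand side begins with the left-hand side itself).

D → D B num: LEFT RECURSIVE (starts with D)
D → num: starts with num
B → num n: starts with num
B → num b: starts with num

The grammar has direct left recursion on: D.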